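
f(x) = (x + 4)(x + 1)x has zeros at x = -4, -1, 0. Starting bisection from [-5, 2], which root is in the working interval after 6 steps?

-4

f(-1.5) = 1.875 > 0, so the root lies in [-5, -1.5]
f(-3.25) = 5.484375 > 0, so the root lies in [-5, -3.25]
f(-4.125) = -1.611328 < 0, so the root lies in [-4.125, -3.25]
f(-3.6875) = 3.0969 > 0, so the root lies in [-4.125, -3.6875]
f(-3.90625) = 1.0643 > 0, so the root lies in [-4.125, -3.90625]
f(-4.015625) = -0.1892 < 0, so the root lies in [-4.015625, -3.90625]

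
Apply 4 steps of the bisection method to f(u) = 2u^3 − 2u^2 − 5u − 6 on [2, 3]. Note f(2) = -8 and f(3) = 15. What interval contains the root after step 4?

[2.4375, 2.5]

f(2.5) = 0.25 > 0, so the root lies in [2, 2.5]
f(2.25) = -4.59375 < 0, so the root lies in [2.25, 2.5]
f(2.375) = -2.363281 < 0, so the root lies in [2.375, 2.5]
f(2.4375) = -1.106 < 0, so the root lies in [2.4375, 2.5]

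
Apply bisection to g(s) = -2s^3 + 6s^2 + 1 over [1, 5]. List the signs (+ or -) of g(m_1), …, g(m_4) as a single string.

+---

g(3) = 1 > 0, so the root lies in [3, 5]
g(4) = -31 < 0, so the root lies in [3, 4]
g(3.5) = -11.25 < 0, so the root lies in [3, 3.5]
g(3.25) = -4.2812 < 0, so the root lies in [3, 3.25]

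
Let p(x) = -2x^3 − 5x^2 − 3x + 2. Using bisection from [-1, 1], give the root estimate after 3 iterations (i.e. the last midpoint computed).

x = 0 gives p = 2, positive; keep [0, 1]
x = 0.5 gives p = -1, negative; keep [0, 0.5]
x = 0.25 gives p = 0.90625, positive; keep [0.25, 0.5]

0.25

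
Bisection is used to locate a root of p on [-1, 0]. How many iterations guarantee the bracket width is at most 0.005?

Width after n steps is 1/2^n. Need 2^n ≥ 1/0.005 = 200.
2^7 = 128 < 200 ≤ 2^8 = 256, so n = 8.

8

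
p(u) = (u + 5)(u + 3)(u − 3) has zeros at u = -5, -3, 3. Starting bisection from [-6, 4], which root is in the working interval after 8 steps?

m = -1, p(m) = -32 (−); new bracket [-1, 4]
m = 1.5, p(m) = -43.875 (−); new bracket [1.5, 4]
m = 2.75, p(m) = -11.140625 (−); new bracket [2.75, 4]
m = 3.375, p(m) = 20.0215 (+); new bracket [2.75, 3.375]
m = 3.0625, p(m) = 3.0549 (+); new bracket [2.75, 3.0625]
m = 2.90625, p(m) = -4.3778 (−); new bracket [2.90625, 3.0625]
m = 2.984375, p(m) = -0.7466 (−); new bracket [2.984375, 3.0625]
m = 3.0234375, p(m) = 1.1327 (+); new bracket [2.984375, 3.0234375]

3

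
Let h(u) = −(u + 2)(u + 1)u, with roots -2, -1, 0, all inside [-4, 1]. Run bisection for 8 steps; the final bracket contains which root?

m = -1.5, h(m) = -0.375 (−); new bracket [-4, -1.5]
m = -2.75, h(m) = 3.609375 (+); new bracket [-2.75, -1.5]
m = -2.125, h(m) = 0.298828 (+); new bracket [-2.125, -1.5]
m = -1.8125, h(m) = -0.2761 (−); new bracket [-2.125, -1.8125]
m = -1.96875, h(m) = -0.0596 (−); new bracket [-2.125, -1.96875]
m = -2.046875, h(m) = 0.1004 (+); new bracket [-2.046875, -1.96875]
m = -2.0078125, h(m) = 0.0158 (+); new bracket [-2.0078125, -1.96875]
m = -1.98828125, h(m) = -0.023 (−); new bracket [-2.0078125, -1.98828125]

-2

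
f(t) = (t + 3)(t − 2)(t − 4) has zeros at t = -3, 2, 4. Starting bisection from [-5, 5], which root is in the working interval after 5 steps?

f(0) = 24 > 0, so the root lies in [-5, 0]
f(-2.5) = 14.625 > 0, so the root lies in [-5, -2.5]
f(-3.75) = -33.421875 < 0, so the root lies in [-3.75, -2.5]
f(-3.125) = -4.5645 < 0, so the root lies in [-3.125, -2.5]
f(-2.8125) = 6.1472 > 0, so the root lies in [-3.125, -2.8125]

-3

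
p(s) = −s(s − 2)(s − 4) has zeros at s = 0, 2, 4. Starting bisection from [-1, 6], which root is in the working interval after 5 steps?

p(2.5) = 1.875 > 0, so the root lies in [2.5, 6]
p(4.25) = -2.390625 < 0, so the root lies in [2.5, 4.25]
p(3.375) = 2.900391 > 0, so the root lies in [3.375, 4.25]
p(3.8125) = 1.2957 > 0, so the root lies in [3.8125, 4.25]
p(4.03125) = -0.2559 < 0, so the root lies in [3.8125, 4.03125]

4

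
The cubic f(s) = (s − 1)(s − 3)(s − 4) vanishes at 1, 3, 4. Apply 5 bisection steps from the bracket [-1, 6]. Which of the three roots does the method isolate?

m = 2.5, f(m) = 1.125 (+); new bracket [-1, 2.5]
m = 0.75, f(m) = -1.828125 (−); new bracket [0.75, 2.5]
m = 1.625, f(m) = 2.041016 (+); new bracket [0.75, 1.625]
m = 1.1875, f(m) = 0.9558 (+); new bracket [0.75, 1.1875]
m = 0.96875, f(m) = -0.1924 (−); new bracket [0.96875, 1.1875]

1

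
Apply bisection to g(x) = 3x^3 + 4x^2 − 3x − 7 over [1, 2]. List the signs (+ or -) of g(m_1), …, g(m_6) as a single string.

++-+--

x = 1.5 gives g = 7.625, positive; keep [1, 1.5]
x = 1.25 gives g = 1.359375, positive; keep [1, 1.25]
x = 1.125 gives g = -1.041016, negative; keep [1.125, 1.25]
x = 1.1875 gives g = 0.1018, positive; keep [1.125, 1.1875]
x = 1.15625 gives g = -0.4837, negative; keep [1.15625, 1.1875]
x = 1.171875 gives g = -0.1945, negative; keep [1.171875, 1.1875]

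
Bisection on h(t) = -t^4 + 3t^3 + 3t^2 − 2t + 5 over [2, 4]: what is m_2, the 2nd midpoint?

3.5

midpoint 3: h = 26 > 0 → [3, 4]
midpoint 3.5: h = 13.3125 > 0 → [3.5, 4]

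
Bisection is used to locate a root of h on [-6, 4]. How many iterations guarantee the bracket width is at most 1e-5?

Width after n steps is 10/2^n. Need 2^n ≥ 10/1e-5 = 1000000.
2^19 = 524288 < 1000000 ≤ 2^20 = 1048576, so n = 20.

20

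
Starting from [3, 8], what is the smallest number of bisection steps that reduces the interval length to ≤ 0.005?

Width after n steps is 5/2^n. Need 2^n ≥ 5/0.005 = 1000.
2^9 = 512 < 1000 ≤ 2^10 = 1024, so n = 10.

10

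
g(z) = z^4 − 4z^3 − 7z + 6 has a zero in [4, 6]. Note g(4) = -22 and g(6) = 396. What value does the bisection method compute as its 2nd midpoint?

4.5

z = 5 gives g = 96, positive; keep [4, 5]
z = 4.5 gives g = 20.0625, positive; keep [4, 4.5]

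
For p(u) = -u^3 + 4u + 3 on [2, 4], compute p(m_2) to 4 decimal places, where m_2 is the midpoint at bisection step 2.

-2.6250

p(3) = -12 < 0, so the root lies in [2, 3]
p(2.5) = -2.625 < 0, so the root lies in [2, 2.5]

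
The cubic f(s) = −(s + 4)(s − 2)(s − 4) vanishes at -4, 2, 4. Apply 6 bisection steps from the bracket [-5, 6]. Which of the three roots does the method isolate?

-4

s = 0.5 gives f = -23.625, negative; keep [-5, 0.5]
s = -2.25 gives f = -46.484375, negative; keep [-5, -2.25]
s = -3.625 gives f = -16.083984, negative; keep [-5, -3.625]
s = -4.3125 gives f = 16.3977, positive; keep [-4.3125, -3.625]
s = -3.96875 gives f = -1.4864, negative; keep [-4.3125, -3.96875]
s = -4.140625 gives f = 7.0296, positive; keep [-4.140625, -3.96875]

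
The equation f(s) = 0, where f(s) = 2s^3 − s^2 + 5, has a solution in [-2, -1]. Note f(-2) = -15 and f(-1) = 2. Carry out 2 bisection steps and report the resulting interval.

[-1.25, -1]

s = -1.5 gives f = -4, negative; keep [-1.5, -1]
s = -1.25 gives f = -0.46875, negative; keep [-1.25, -1]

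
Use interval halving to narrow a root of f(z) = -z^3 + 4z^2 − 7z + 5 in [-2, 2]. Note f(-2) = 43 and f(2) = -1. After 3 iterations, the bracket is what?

[1.5, 2]

m = 0, f(m) = 5 (+); new bracket [0, 2]
m = 1, f(m) = 1 (+); new bracket [1, 2]
m = 1.5, f(m) = 0.125 (+); new bracket [1.5, 2]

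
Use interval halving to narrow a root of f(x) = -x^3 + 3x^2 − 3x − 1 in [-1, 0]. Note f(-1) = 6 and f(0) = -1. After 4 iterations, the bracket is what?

f(-0.5) = 1.375 > 0, so the root lies in [-0.5, 0]
f(-0.25) = -0.046875 < 0, so the root lies in [-0.5, -0.25]
f(-0.375) = 0.599609 > 0, so the root lies in [-0.375, -0.25]
f(-0.3125) = 0.261 > 0, so the root lies in [-0.3125, -0.25]

[-0.3125, -0.25]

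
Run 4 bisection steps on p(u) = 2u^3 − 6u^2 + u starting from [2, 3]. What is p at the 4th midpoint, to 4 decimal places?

u = 2.5 gives p = -3.75, negative; keep [2.5, 3]
u = 2.75 gives p = -1.03125, negative; keep [2.75, 3]
u = 2.875 gives p = 0.808594, positive; keep [2.75, 2.875]
u = 2.8125 gives p = -0.1538, negative; keep [2.8125, 2.875]

-0.1538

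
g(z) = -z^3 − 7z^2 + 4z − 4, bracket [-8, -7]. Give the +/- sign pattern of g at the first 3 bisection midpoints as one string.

m = -7.5, g(m) = -5.875 (−); new bracket [-8, -7.5]
m = -7.75, g(m) = 10.046875 (+); new bracket [-7.75, -7.5]
m = -7.625, g(m) = 1.837891 (+); new bracket [-7.625, -7.5]

-++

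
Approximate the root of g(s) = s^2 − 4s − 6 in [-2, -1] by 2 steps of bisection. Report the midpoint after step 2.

-1.25

midpoint -1.5: g = 2.25 > 0 → [-1.5, -1]
midpoint -1.25: g = 0.5625 > 0 → [-1.25, -1]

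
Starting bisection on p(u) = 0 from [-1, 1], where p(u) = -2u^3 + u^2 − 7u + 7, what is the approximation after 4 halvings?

p(0) = 7 > 0, so the root lies in [0, 1]
p(0.5) = 3.5 > 0, so the root lies in [0.5, 1]
p(0.75) = 1.46875 > 0, so the root lies in [0.75, 1]
p(0.875) = 0.3008 > 0, so the root lies in [0.875, 1]

0.875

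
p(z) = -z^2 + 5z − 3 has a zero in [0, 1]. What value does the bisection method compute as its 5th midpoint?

0.71875

z = 0.5 gives p = -0.75, negative; keep [0.5, 1]
z = 0.75 gives p = 0.1875, positive; keep [0.5, 0.75]
z = 0.625 gives p = -0.265625, negative; keep [0.625, 0.75]
z = 0.6875 gives p = -0.0352, negative; keep [0.6875, 0.75]
z = 0.71875 gives p = 0.0771, positive; keep [0.6875, 0.71875]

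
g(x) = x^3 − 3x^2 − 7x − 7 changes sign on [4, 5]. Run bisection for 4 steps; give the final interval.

[4.75, 4.8125]

x = 4.5 gives g = -8.125, negative; keep [4.5, 5]
x = 4.75 gives g = -0.765625, negative; keep [4.75, 5]
x = 4.875 gives g = 3.435547, positive; keep [4.75, 4.875]
x = 4.8125 gives g = 1.2903, positive; keep [4.75, 4.8125]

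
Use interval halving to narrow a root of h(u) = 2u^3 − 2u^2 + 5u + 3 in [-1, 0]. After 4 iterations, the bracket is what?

[-0.5, -0.4375]

m = -0.5, h(m) = -0.25 (−); new bracket [-0.5, 0]
m = -0.25, h(m) = 1.59375 (+); new bracket [-0.5, -0.25]
m = -0.375, h(m) = 0.738281 (+); new bracket [-0.5, -0.375]
m = -0.4375, h(m) = 0.2622 (+); new bracket [-0.5, -0.4375]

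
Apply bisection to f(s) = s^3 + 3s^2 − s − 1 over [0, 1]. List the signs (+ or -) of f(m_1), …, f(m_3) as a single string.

s = 0.5 gives f = -0.625, negative; keep [0.5, 1]
s = 0.75 gives f = 0.359375, positive; keep [0.5, 0.75]
s = 0.625 gives f = -0.208984, negative; keep [0.625, 0.75]

-+-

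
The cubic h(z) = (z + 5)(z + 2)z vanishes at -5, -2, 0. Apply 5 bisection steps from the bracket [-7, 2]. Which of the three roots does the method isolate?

m = -2.5, h(m) = 3.125 (+); new bracket [-7, -2.5]
m = -4.75, h(m) = 3.265625 (+); new bracket [-7, -4.75]
m = -5.875, h(m) = -19.919922 (−); new bracket [-5.875, -4.75]
m = -5.3125, h(m) = -5.4993 (−); new bracket [-5.3125, -4.75]
m = -5.03125, h(m) = -0.4766 (−); new bracket [-5.03125, -4.75]

-5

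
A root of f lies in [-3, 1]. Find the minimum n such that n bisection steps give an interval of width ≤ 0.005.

Width after n steps is 4/2^n. Need 2^n ≥ 4/0.005 = 800.
2^9 = 512 < 800 ≤ 2^10 = 1024, so n = 10.

10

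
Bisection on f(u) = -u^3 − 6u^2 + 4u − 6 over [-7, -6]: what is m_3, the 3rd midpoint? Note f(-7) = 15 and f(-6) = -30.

-6.625

midpoint -6.5: f = -10.875 < 0 → [-7, -6.5]
midpoint -6.75: f = 1.171875 > 0 → [-6.75, -6.5]
midpoint -6.625: f = -5.068359 < 0 → [-6.75, -6.625]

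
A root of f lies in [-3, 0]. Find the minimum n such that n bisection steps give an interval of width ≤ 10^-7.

Width after n steps is 3/2^n. Need 2^n ≥ 3/10^-7 = 30000000.
2^24 = 16777216 < 30000000 ≤ 2^25 = 33554432, so n = 25.

25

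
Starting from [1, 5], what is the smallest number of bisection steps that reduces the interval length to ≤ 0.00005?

Width after n steps is 4/2^n. Need 2^n ≥ 4/0.00005 = 80000.
2^16 = 65536 < 80000 ≤ 2^17 = 131072, so n = 17.

17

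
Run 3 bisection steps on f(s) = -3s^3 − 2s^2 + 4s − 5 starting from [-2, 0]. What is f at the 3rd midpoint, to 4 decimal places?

-2.0469

s = -1 gives f = -8, negative; keep [-2, -1]
s = -1.5 gives f = -5.375, negative; keep [-2, -1.5]
s = -1.75 gives f = -2.046875, negative; keep [-2, -1.75]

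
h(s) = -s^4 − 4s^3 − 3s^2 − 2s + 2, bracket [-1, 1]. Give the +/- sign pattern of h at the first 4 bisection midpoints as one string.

m = 0, h(m) = 2 (+); new bracket [0, 1]
m = 0.5, h(m) = -0.3125 (−); new bracket [0, 0.5]
m = 0.25, h(m) = 1.246094 (+); new bracket [0.25, 0.5]
m = 0.375, h(m) = 0.5974 (+); new bracket [0.375, 0.5]

+-++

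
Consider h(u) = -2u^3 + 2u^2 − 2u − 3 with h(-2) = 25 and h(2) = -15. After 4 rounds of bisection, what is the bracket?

[-0.75, -0.5]

h(0) = -3 < 0, so the root lies in [-2, 0]
h(-1) = 3 > 0, so the root lies in [-1, 0]
h(-0.5) = -1.25 < 0, so the root lies in [-1, -0.5]
h(-0.75) = 0.4688 > 0, so the root lies in [-0.75, -0.5]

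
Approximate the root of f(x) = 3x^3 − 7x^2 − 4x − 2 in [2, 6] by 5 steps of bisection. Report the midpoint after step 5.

x = 4 gives f = 62, positive; keep [2, 4]
x = 3 gives f = 4, positive; keep [2, 3]
x = 2.5 gives f = -8.875, negative; keep [2.5, 3]
x = 2.75 gives f = -3.5469, negative; keep [2.75, 3]
x = 2.875 gives f = -0.0684, negative; keep [2.875, 3]

2.875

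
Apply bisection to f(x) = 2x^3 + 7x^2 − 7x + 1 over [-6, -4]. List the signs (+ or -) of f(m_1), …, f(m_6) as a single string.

--+-+-

f(-5) = -39 < 0, so the root lies in [-5, -4]
f(-4.5) = -8 < 0, so the root lies in [-4.5, -4]
f(-4.25) = 3.65625 > 0, so the root lies in [-4.5, -4.25]
f(-4.375) = -1.8711 < 0, so the root lies in [-4.375, -4.25]
f(-4.3125) = 0.9663 > 0, so the root lies in [-4.375, -4.3125]
f(-4.34375) = -0.4338 < 0, so the root lies in [-4.34375, -4.3125]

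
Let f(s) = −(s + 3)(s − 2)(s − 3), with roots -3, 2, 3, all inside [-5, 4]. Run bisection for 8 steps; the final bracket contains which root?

m = -0.5, f(m) = -21.875 (−); new bracket [-5, -0.5]
m = -2.75, f(m) = -6.828125 (−); new bracket [-5, -2.75]
m = -3.875, f(m) = 35.341797 (+); new bracket [-3.875, -2.75]
m = -3.3125, f(m) = 10.4797 (+); new bracket [-3.3125, -2.75]
m = -3.03125, f(m) = 0.9483 (+); new bracket [-3.03125, -2.75]
m = -2.890625, f(m) = -3.151 (−); new bracket [-3.03125, -2.890625]
m = -2.9609375, f(m) = -1.1551 (−); new bracket [-3.03125, -2.9609375]
m = -2.99609375, f(m) = -0.117 (−); new bracket [-3.03125, -2.99609375]

-3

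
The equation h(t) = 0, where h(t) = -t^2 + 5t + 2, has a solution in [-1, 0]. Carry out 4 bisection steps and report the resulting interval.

h(-0.5) = -0.75 < 0, so the root lies in [-0.5, 0]
h(-0.25) = 0.6875 > 0, so the root lies in [-0.5, -0.25]
h(-0.375) = -0.015625 < 0, so the root lies in [-0.375, -0.25]
h(-0.3125) = 0.3398 > 0, so the root lies in [-0.375, -0.3125]

[-0.375, -0.3125]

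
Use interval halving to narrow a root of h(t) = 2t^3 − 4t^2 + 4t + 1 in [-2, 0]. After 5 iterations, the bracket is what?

[-0.25, -0.1875]

h(-1) = -9 < 0, so the root lies in [-1, 0]
h(-0.5) = -2.25 < 0, so the root lies in [-0.5, 0]
h(-0.25) = -0.28125 < 0, so the root lies in [-0.25, 0]
h(-0.125) = 0.4336 > 0, so the root lies in [-0.25, -0.125]
h(-0.1875) = 0.0962 > 0, so the root lies in [-0.25, -0.1875]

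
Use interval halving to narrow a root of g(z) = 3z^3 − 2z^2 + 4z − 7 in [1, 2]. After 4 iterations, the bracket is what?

[1.1875, 1.25]

m = 1.5, g(m) = 4.625 (+); new bracket [1, 1.5]
m = 1.25, g(m) = 0.734375 (+); new bracket [1, 1.25]
m = 1.125, g(m) = -0.759766 (−); new bracket [1.125, 1.25]
m = 1.1875, g(m) = -0.0466 (−); new bracket [1.1875, 1.25]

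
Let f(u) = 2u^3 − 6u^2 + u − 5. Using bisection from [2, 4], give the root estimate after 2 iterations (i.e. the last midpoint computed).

f(3) = -2 < 0, so the root lies in [3, 4]
f(3.5) = 10.75 > 0, so the root lies in [3, 3.5]

3.5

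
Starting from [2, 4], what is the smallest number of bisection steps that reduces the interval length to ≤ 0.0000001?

25

Width after n steps is 2/2^n. Need 2^n ≥ 2/0.0000001 = 20000000.
2^24 = 16777216 < 20000000 ≤ 2^25 = 33554432, so n = 25.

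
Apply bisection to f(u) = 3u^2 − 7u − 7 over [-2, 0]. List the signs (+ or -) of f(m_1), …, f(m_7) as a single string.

f(-1) = 3 > 0, so the root lies in [-1, 0]
f(-0.5) = -2.75 < 0, so the root lies in [-1, -0.5]
f(-0.75) = -0.0625 < 0, so the root lies in [-1, -0.75]
f(-0.875) = 1.4219 > 0, so the root lies in [-0.875, -0.75]
f(-0.8125) = 0.668 > 0, so the root lies in [-0.8125, -0.75]
f(-0.78125) = 0.2998 > 0, so the root lies in [-0.78125, -0.75]
f(-0.765625) = 0.1179 > 0, so the root lies in [-0.765625, -0.75]

+--++++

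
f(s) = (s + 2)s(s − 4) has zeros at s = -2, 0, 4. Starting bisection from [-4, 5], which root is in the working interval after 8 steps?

4

m = 0.5, f(m) = -4.375 (−); new bracket [0.5, 5]
m = 2.75, f(m) = -16.328125 (−); new bracket [2.75, 5]
m = 3.875, f(m) = -2.845703 (−); new bracket [3.875, 5]
m = 4.4375, f(m) = 12.4978 (+); new bracket [3.875, 4.4375]
m = 4.15625, f(m) = 3.998 (+); new bracket [3.875, 4.15625]
m = 4.015625, f(m) = 0.3774 (+); new bracket [3.875, 4.015625]
m = 3.9453125, f(m) = -1.2828 (−); new bracket [3.9453125, 4.015625]
m = 3.98046875, f(m) = -0.4649 (−); new bracket [3.98046875, 4.015625]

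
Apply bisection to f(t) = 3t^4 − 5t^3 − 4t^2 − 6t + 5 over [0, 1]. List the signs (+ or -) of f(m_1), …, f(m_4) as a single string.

midpoint 0.5: f = 0.5625 > 0 → [0.5, 1]
midpoint 0.75: f = -2.910156 < 0 → [0.5, 0.75]
midpoint 0.625: f = -1.075439 < 0 → [0.5, 0.625]
midpoint 0.5625: f = -0.2302 < 0 → [0.5, 0.5625]

+---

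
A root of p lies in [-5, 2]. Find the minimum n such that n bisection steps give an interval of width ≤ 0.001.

13

Width after n steps is 7/2^n. Need 2^n ≥ 7/0.001 = 7000.
2^12 = 4096 < 7000 ≤ 2^13 = 8192, so n = 13.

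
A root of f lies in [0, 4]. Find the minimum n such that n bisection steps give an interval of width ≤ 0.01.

Width after n steps is 4/2^n. Need 2^n ≥ 4/0.01 = 400.
2^8 = 256 < 400 ≤ 2^9 = 512, so n = 9.

9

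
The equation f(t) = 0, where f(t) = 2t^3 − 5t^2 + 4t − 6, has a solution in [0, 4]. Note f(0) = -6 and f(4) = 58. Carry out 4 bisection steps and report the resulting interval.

[2, 2.25]

m = 2, f(m) = -2 (−); new bracket [2, 4]
m = 3, f(m) = 15 (+); new bracket [2, 3]
m = 2.5, f(m) = 4 (+); new bracket [2, 2.5]
m = 2.25, f(m) = 0.4688 (+); new bracket [2, 2.25]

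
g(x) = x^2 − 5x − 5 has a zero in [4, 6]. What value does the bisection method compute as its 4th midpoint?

5.875

m = 5, g(m) = -5 (−); new bracket [5, 6]
m = 5.5, g(m) = -2.25 (−); new bracket [5.5, 6]
m = 5.75, g(m) = -0.6875 (−); new bracket [5.75, 6]
m = 5.875, g(m) = 0.1406 (+); new bracket [5.75, 5.875]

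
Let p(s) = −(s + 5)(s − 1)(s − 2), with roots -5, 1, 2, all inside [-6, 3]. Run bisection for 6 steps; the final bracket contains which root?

-5

midpoint -1.5: p = -30.625 < 0 → [-6, -1.5]
midpoint -3.75: p = -34.140625 < 0 → [-6, -3.75]
midpoint -4.875: p = -5.048828 < 0 → [-6, -4.875]
midpoint -5.4375: p = 20.947 > 0 → [-5.4375, -4.875]
midpoint -5.15625: p = 6.8837 > 0 → [-5.15625, -4.875]
midpoint -5.015625: p = 0.6594 > 0 → [-5.015625, -4.875]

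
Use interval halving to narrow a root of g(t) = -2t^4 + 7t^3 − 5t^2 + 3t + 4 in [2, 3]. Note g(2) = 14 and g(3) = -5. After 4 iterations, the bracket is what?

[2.875, 2.9375]

midpoint 2.5: g = 11.5 > 0 → [2.5, 3]
midpoint 2.75: g = 5.632812 > 0 → [2.75, 3]
midpoint 2.875: g = 1.001465 > 0 → [2.875, 3]
midpoint 2.9375: g = -1.8162 < 0 → [2.875, 2.9375]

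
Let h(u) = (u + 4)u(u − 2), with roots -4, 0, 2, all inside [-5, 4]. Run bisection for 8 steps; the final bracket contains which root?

-4

u = -0.5 gives h = 4.375, positive; keep [-5, -0.5]
u = -2.75 gives h = 16.328125, positive; keep [-5, -2.75]
u = -3.875 gives h = 2.845703, positive; keep [-5, -3.875]
u = -4.4375 gives h = -12.4978, negative; keep [-4.4375, -3.875]
u = -4.15625 gives h = -3.998, negative; keep [-4.15625, -3.875]
u = -4.015625 gives h = -0.3774, negative; keep [-4.015625, -3.875]
u = -3.9453125 gives h = 1.2828, positive; keep [-4.015625, -3.9453125]
u = -3.98046875 gives h = 0.4649, positive; keep [-4.015625, -3.98046875]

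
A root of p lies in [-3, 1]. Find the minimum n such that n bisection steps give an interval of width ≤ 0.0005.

13

Width after n steps is 4/2^n. Need 2^n ≥ 4/0.0005 = 8000.
2^12 = 4096 < 8000 ≤ 2^13 = 8192, so n = 13.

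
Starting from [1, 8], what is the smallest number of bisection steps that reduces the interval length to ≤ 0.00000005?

28

Width after n steps is 7/2^n. Need 2^n ≥ 7/0.00000005 = 140000000.
2^27 = 134217728 < 140000000 ≤ 2^28 = 268435456, so n = 28.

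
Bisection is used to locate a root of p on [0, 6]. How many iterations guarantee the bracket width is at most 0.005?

Width after n steps is 6/2^n. Need 2^n ≥ 6/0.005 = 1200.
2^10 = 1024 < 1200 ≤ 2^11 = 2048, so n = 11.

11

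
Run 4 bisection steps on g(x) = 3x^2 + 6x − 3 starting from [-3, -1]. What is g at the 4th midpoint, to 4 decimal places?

g(-2) = -3 < 0, so the root lies in [-3, -2]
g(-2.5) = 0.75 > 0, so the root lies in [-2.5, -2]
g(-2.25) = -1.3125 < 0, so the root lies in [-2.5, -2.25]
g(-2.375) = -0.3281 < 0, so the root lies in [-2.5, -2.375]

-0.3281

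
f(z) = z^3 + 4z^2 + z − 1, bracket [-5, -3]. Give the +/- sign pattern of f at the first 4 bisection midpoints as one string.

f(-4) = -5 < 0, so the root lies in [-4, -3]
f(-3.5) = 1.625 > 0, so the root lies in [-4, -3.5]
f(-3.75) = -1.234375 < 0, so the root lies in [-3.75, -3.5]
f(-3.625) = 0.3027 > 0, so the root lies in [-3.75, -3.625]

-+-+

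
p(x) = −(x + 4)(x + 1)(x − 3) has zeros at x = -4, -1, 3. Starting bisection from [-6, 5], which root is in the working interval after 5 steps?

midpoint -0.5: p = 6.125 > 0 → [-0.5, 5]
midpoint 2.25: p = 15.234375 > 0 → [2.25, 5]
midpoint 3.625: p = -22.041016 < 0 → [2.25, 3.625]
midpoint 2.9375: p = 1.7073 > 0 → [2.9375, 3.625]
midpoint 3.28125: p = -8.7674 < 0 → [2.9375, 3.28125]

3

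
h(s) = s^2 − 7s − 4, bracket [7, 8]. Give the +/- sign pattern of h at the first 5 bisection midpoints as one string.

midpoint 7.5: h = -0.25 < 0 → [7.5, 8]
midpoint 7.75: h = 1.8125 > 0 → [7.5, 7.75]
midpoint 7.625: h = 0.765625 > 0 → [7.5, 7.625]
midpoint 7.5625: h = 0.2539 > 0 → [7.5, 7.5625]
midpoint 7.53125: h = 0.001 > 0 → [7.5, 7.53125]

-++++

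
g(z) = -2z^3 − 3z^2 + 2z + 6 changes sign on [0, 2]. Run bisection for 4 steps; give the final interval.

m = 1, g(m) = 3 (+); new bracket [1, 2]
m = 1.5, g(m) = -4.5 (−); new bracket [1, 1.5]
m = 1.25, g(m) = -0.09375 (−); new bracket [1, 1.25]
m = 1.125, g(m) = 1.6055 (+); new bracket [1.125, 1.25]

[1.125, 1.25]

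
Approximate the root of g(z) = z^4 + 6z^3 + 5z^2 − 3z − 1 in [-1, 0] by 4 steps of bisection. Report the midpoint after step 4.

m = -0.5, g(m) = 1.0625 (+); new bracket [-0.5, 0]
m = -0.25, g(m) = -0.027344 (−); new bracket [-0.5, -0.25]
m = -0.375, g(m) = 0.531494 (+); new bracket [-0.375, -0.25]
m = -0.3125, g(m) = 0.2522 (+); new bracket [-0.3125, -0.25]

-0.3125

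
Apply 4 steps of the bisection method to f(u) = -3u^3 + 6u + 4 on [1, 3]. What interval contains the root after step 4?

[1.625, 1.75]

midpoint 2: f = -8 < 0 → [1, 2]
midpoint 1.5: f = 2.875 > 0 → [1.5, 2]
midpoint 1.75: f = -1.578125 < 0 → [1.5, 1.75]
midpoint 1.625: f = 0.877 > 0 → [1.625, 1.75]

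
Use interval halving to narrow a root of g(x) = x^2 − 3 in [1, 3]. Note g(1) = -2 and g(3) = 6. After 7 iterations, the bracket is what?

[1.71875, 1.734375]

m = 2, g(m) = 1 (+); new bracket [1, 2]
m = 1.5, g(m) = -0.75 (−); new bracket [1.5, 2]
m = 1.75, g(m) = 0.0625 (+); new bracket [1.5, 1.75]
m = 1.625, g(m) = -0.3594 (−); new bracket [1.625, 1.75]
m = 1.6875, g(m) = -0.1523 (−); new bracket [1.6875, 1.75]
m = 1.71875, g(m) = -0.0459 (−); new bracket [1.71875, 1.75]
m = 1.734375, g(m) = 0.0081 (+); new bracket [1.71875, 1.734375]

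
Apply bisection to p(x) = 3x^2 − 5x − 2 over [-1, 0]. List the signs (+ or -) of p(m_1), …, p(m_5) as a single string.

midpoint -0.5: p = 1.25 > 0 → [-0.5, 0]
midpoint -0.25: p = -0.5625 < 0 → [-0.5, -0.25]
midpoint -0.375: p = 0.296875 > 0 → [-0.375, -0.25]
midpoint -0.3125: p = -0.1445 < 0 → [-0.375, -0.3125]
midpoint -0.34375: p = 0.0732 > 0 → [-0.34375, -0.3125]

+-+-+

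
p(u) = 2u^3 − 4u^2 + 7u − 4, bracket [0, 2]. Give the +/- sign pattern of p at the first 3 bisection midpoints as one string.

m = 1, p(m) = 1 (+); new bracket [0, 1]
m = 0.5, p(m) = -1.25 (−); new bracket [0.5, 1]
m = 0.75, p(m) = -0.15625 (−); new bracket [0.75, 1]

+--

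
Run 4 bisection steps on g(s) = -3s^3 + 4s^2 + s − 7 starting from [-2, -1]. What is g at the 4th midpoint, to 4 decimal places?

g(-1.5) = 10.625 > 0, so the root lies in [-1.5, -1]
g(-1.25) = 3.859375 > 0, so the root lies in [-1.25, -1]
g(-1.125) = 1.208984 > 0, so the root lies in [-1.125, -1]
g(-1.0625) = 0.0515 > 0, so the root lies in [-1.0625, -1]

0.0515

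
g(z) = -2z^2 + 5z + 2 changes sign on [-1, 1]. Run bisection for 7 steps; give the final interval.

midpoint 0: g = 2 > 0 → [-1, 0]
midpoint -0.5: g = -1 < 0 → [-0.5, 0]
midpoint -0.25: g = 0.625 > 0 → [-0.5, -0.25]
midpoint -0.375: g = -0.1562 < 0 → [-0.375, -0.25]
midpoint -0.3125: g = 0.2422 > 0 → [-0.375, -0.3125]
midpoint -0.34375: g = 0.0449 > 0 → [-0.375, -0.34375]
midpoint -0.359375: g = -0.0552 < 0 → [-0.359375, -0.34375]

[-0.359375, -0.34375]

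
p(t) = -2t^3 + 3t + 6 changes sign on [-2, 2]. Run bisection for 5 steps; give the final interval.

[1.75, 1.875]

p(0) = 6 > 0, so the root lies in [0, 2]
p(1) = 7 > 0, so the root lies in [1, 2]
p(1.5) = 3.75 > 0, so the root lies in [1.5, 2]
p(1.75) = 0.5312 > 0, so the root lies in [1.75, 2]
p(1.875) = -1.5586 < 0, so the root lies in [1.75, 1.875]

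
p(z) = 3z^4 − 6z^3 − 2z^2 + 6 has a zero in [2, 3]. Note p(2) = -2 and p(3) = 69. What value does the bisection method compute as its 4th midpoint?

m = 2.5, p(m) = 16.9375 (+); new bracket [2, 2.5]
m = 2.25, p(m) = 4.417969 (+); new bracket [2, 2.25]
m = 2.125, p(m) = 0.567139 (+); new bracket [2, 2.125]
m = 2.0625, p(m) = -0.8627 (−); new bracket [2.0625, 2.125]

2.0625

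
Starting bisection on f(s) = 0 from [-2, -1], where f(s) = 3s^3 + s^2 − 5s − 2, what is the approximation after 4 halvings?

-1.1875

s = -1.5 gives f = -2.375, negative; keep [-1.5, -1]
s = -1.25 gives f = -0.046875, negative; keep [-1.25, -1]
s = -1.125 gives f = 0.619141, positive; keep [-1.25, -1.125]
s = -1.1875 gives f = 0.324, positive; keep [-1.25, -1.1875]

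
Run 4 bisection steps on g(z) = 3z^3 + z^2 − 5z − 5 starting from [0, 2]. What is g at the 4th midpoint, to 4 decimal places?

z = 1 gives g = -6, negative; keep [1, 2]
z = 1.5 gives g = -0.125, negative; keep [1.5, 2]
z = 1.75 gives g = 5.390625, positive; keep [1.5, 1.75]
z = 1.625 gives g = 2.3887, positive; keep [1.5, 1.625]

2.3887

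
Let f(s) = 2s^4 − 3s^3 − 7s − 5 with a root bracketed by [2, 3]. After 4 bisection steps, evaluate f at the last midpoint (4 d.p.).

-1.0920

f(2.5) = 8.75 > 0, so the root lies in [2, 2.5]
f(2.25) = -3.664062 < 0, so the root lies in [2.25, 2.5]
f(2.375) = 1.818848 > 0, so the root lies in [2.25, 2.375]
f(2.3125) = -1.092 < 0, so the root lies in [2.3125, 2.375]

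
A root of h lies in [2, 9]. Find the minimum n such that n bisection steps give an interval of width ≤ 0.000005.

21

Width after n steps is 7/2^n. Need 2^n ≥ 7/0.000005 = 1400000.
2^20 = 1048576 < 1400000 ≤ 2^21 = 2097152, so n = 21.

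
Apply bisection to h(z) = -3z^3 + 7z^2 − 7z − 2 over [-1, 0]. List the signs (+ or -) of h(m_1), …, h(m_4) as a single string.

z = -0.5 gives h = 3.625, positive; keep [-0.5, 0]
z = -0.25 gives h = 0.234375, positive; keep [-0.25, 0]
z = -0.125 gives h = -1.009766, negative; keep [-0.25, -0.125]
z = -0.1875 gives h = -0.4216, negative; keep [-0.25, -0.1875]

++--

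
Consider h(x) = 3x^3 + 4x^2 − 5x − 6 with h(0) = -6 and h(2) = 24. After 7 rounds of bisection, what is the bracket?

[1.25, 1.265625]

m = 1, h(m) = -4 (−); new bracket [1, 2]
m = 1.5, h(m) = 5.625 (+); new bracket [1, 1.5]
m = 1.25, h(m) = -0.140625 (−); new bracket [1.25, 1.5]
m = 1.375, h(m) = 2.4863 (+); new bracket [1.25, 1.375]
m = 1.3125, h(m) = 1.1111 (+); new bracket [1.25, 1.3125]
m = 1.28125, h(m) = 0.4701 (+); new bracket [1.25, 1.28125]
m = 1.265625, h(m) = 0.161 (+); new bracket [1.25, 1.265625]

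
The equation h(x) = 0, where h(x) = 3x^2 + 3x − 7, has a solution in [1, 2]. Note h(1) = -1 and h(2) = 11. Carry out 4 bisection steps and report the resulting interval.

m = 1.5, h(m) = 4.25 (+); new bracket [1, 1.5]
m = 1.25, h(m) = 1.4375 (+); new bracket [1, 1.25]
m = 1.125, h(m) = 0.171875 (+); new bracket [1, 1.125]
m = 1.0625, h(m) = -0.4258 (−); new bracket [1.0625, 1.125]

[1.0625, 1.125]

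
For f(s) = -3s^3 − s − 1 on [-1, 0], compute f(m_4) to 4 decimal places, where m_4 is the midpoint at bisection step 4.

f(-0.5) = -0.125 < 0, so the root lies in [-1, -0.5]
f(-0.75) = 1.015625 > 0, so the root lies in [-0.75, -0.5]
f(-0.625) = 0.357422 > 0, so the root lies in [-0.625, -0.5]
f(-0.5625) = 0.0964 > 0, so the root lies in [-0.5625, -0.5]

0.0964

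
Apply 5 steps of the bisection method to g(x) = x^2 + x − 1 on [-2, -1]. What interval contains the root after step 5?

g(-1.5) = -0.25 < 0, so the root lies in [-2, -1.5]
g(-1.75) = 0.3125 > 0, so the root lies in [-1.75, -1.5]
g(-1.625) = 0.015625 > 0, so the root lies in [-1.625, -1.5]
g(-1.5625) = -0.1211 < 0, so the root lies in [-1.625, -1.5625]
g(-1.59375) = -0.0537 < 0, so the root lies in [-1.625, -1.59375]

[-1.625, -1.59375]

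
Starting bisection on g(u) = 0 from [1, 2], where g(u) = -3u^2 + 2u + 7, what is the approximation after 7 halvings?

u = 1.5 gives g = 3.25, positive; keep [1.5, 2]
u = 1.75 gives g = 1.3125, positive; keep [1.75, 2]
u = 1.875 gives g = 0.203125, positive; keep [1.875, 2]
u = 1.9375 gives g = -0.3867, negative; keep [1.875, 1.9375]
u = 1.90625 gives g = -0.0889, negative; keep [1.875, 1.90625]
u = 1.890625 gives g = 0.0579, positive; keep [1.890625, 1.90625]
u = 1.8984375 gives g = -0.0153, negative; keep [1.890625, 1.8984375]

1.8984375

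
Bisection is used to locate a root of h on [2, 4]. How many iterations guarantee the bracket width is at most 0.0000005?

22

Width after n steps is 2/2^n. Need 2^n ≥ 2/0.0000005 = 4000000.
2^21 = 2097152 < 4000000 ≤ 2^22 = 4194304, so n = 22.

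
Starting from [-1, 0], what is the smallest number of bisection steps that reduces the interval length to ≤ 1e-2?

Width after n steps is 1/2^n. Need 2^n ≥ 1/1e-2 = 100.
2^6 = 64 < 100 ≤ 2^7 = 128, so n = 7.

7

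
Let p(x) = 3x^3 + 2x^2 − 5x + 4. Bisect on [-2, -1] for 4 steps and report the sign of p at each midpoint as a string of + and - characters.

x = -1.5 gives p = 5.875, positive; keep [-2, -1.5]
x = -1.75 gives p = 2.796875, positive; keep [-2, -1.75]
x = -1.875 gives p = 0.630859, positive; keep [-2, -1.875]
x = -1.9375 gives p = -0.6243, negative; keep [-1.9375, -1.875]

+++-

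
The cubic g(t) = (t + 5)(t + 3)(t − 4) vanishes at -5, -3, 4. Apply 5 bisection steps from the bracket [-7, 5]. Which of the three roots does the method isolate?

midpoint -1: g = -40 < 0 → [-1, 5]
midpoint 2: g = -70 < 0 → [2, 5]
midpoint 3.5: g = -27.625 < 0 → [3.5, 5]
midpoint 4.25: g = 16.7656 > 0 → [3.5, 4.25]
midpoint 3.875: g = -7.627 < 0 → [3.875, 4.25]

4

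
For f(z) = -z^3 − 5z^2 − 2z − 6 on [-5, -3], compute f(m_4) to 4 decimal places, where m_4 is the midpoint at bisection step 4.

midpoint -4: f = -14 < 0 → [-5, -4]
midpoint -4.5: f = -7.125 < 0 → [-5, -4.5]
midpoint -4.75: f = -2.140625 < 0 → [-5, -4.75]
midpoint -4.875: f = 0.7793 > 0 → [-4.875, -4.75]

0.7793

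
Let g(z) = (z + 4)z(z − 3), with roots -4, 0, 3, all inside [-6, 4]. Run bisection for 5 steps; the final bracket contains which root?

midpoint -1: g = 12 > 0 → [-6, -1]
midpoint -3.5: g = 11.375 > 0 → [-6, -3.5]
midpoint -4.75: g = -27.609375 < 0 → [-4.75, -3.5]
midpoint -4.125: g = -3.6738 < 0 → [-4.125, -3.5]
midpoint -3.8125: g = 4.8699 > 0 → [-4.125, -3.8125]

-4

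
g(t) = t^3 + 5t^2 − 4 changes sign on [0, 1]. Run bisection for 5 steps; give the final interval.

[0.8125, 0.84375]

midpoint 0.5: g = -2.625 < 0 → [0.5, 1]
midpoint 0.75: g = -0.765625 < 0 → [0.75, 1]
midpoint 0.875: g = 0.498047 > 0 → [0.75, 0.875]
midpoint 0.8125: g = -0.1628 < 0 → [0.8125, 0.875]
midpoint 0.84375: g = 0.1602 > 0 → [0.8125, 0.84375]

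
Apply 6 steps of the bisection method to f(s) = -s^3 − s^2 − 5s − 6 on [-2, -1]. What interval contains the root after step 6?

m = -1.5, f(m) = 2.625 (+); new bracket [-1.5, -1]
m = -1.25, f(m) = 0.640625 (+); new bracket [-1.25, -1]
m = -1.125, f(m) = -0.216797 (−); new bracket [-1.25, -1.125]
m = -1.1875, f(m) = 0.2019 (+); new bracket [-1.1875, -1.125]
m = -1.15625, f(m) = -0.0099 (−); new bracket [-1.1875, -1.15625]
m = -1.171875, f(m) = 0.0954 (+); new bracket [-1.171875, -1.15625]

[-1.171875, -1.15625]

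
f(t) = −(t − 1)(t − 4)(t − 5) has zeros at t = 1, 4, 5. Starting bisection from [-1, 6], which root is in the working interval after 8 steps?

1

f(2.5) = -5.625 < 0, so the root lies in [-1, 2.5]
f(0.75) = 3.453125 > 0, so the root lies in [0.75, 2.5]
f(1.625) = -5.009766 < 0, so the root lies in [0.75, 1.625]
f(1.1875) = -2.0105 < 0, so the root lies in [0.75, 1.1875]
f(0.96875) = 0.3819 > 0, so the root lies in [0.96875, 1.1875]
f(1.078125) = -0.8953 < 0, so the root lies in [0.96875, 1.078125]
f(1.0234375) = -0.2774 < 0, so the root lies in [0.96875, 1.0234375]
f(0.99609375) = 0.047 > 0, so the root lies in [0.99609375, 1.0234375]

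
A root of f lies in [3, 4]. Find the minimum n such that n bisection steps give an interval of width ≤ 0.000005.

18

Width after n steps is 1/2^n. Need 2^n ≥ 1/0.000005 = 200000.
2^17 = 131072 < 200000 ≤ 2^18 = 262144, so n = 18.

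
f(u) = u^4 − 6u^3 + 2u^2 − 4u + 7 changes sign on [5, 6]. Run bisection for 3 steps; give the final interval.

[5.625, 5.75]

m = 5.5, f(m) = -37.6875 (−); new bracket [5.5, 6]
m = 5.75, f(m) = 2.597656 (+); new bracket [5.5, 5.75]
m = 5.625, f(m) = -18.960693 (−); new bracket [5.625, 5.75]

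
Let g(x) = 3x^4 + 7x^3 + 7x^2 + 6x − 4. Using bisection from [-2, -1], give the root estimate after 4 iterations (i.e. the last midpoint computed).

-1.8125

midpoint -1.5: g = -5.6875 < 0 → [-2, -1.5]
midpoint -1.75: g = -2.441406 < 0 → [-2, -1.75]
midpoint -1.875: g = 0.295654 > 0 → [-1.875, -1.75]
midpoint -1.8125: g = -1.1826 < 0 → [-1.875, -1.8125]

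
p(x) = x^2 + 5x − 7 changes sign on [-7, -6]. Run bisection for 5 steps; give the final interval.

midpoint -6.5: p = 2.75 > 0 → [-6.5, -6]
midpoint -6.25: p = 0.8125 > 0 → [-6.25, -6]
midpoint -6.125: p = -0.109375 < 0 → [-6.25, -6.125]
midpoint -6.1875: p = 0.3477 > 0 → [-6.1875, -6.125]
midpoint -6.15625: p = 0.1182 > 0 → [-6.15625, -6.125]

[-6.15625, -6.125]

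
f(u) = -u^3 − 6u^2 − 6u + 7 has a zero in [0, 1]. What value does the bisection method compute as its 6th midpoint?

u = 0.5 gives f = 2.375, positive; keep [0.5, 1]
u = 0.75 gives f = -1.296875, negative; keep [0.5, 0.75]
u = 0.625 gives f = 0.662109, positive; keep [0.625, 0.75]
u = 0.6875 gives f = -0.2859, negative; keep [0.625, 0.6875]
u = 0.65625 gives f = 0.1959, positive; keep [0.65625, 0.6875]
u = 0.671875 gives f = -0.043, negative; keep [0.65625, 0.671875]

0.671875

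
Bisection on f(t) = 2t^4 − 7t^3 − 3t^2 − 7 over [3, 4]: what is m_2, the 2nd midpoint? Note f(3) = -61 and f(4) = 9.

3.75

midpoint 3.5: f = -43.75 < 0 → [3.5, 4]
midpoint 3.75: f = -22.820312 < 0 → [3.75, 4]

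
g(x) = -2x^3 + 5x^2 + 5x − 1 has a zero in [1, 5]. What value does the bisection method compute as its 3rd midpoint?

3.5

g(3) = 5 > 0, so the root lies in [3, 5]
g(4) = -29 < 0, so the root lies in [3, 4]
g(3.5) = -8 < 0, so the root lies in [3, 3.5]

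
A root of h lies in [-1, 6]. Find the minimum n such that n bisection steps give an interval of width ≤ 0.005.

11

Width after n steps is 7/2^n. Need 2^n ≥ 7/0.005 = 1400.
2^10 = 1024 < 1400 ≤ 2^11 = 2048, so n = 11.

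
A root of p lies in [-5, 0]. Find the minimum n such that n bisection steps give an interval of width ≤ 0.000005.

Width after n steps is 5/2^n. Need 2^n ≥ 5/0.000005 = 1000000.
2^19 = 524288 < 1000000 ≤ 2^20 = 1048576, so n = 20.

20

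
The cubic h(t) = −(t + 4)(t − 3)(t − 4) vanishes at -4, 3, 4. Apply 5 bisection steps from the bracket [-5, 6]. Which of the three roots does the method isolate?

t = 0.5 gives h = -39.375, negative; keep [-5, 0.5]
t = -2.25 gives h = -57.421875, negative; keep [-5, -2.25]
t = -3.625 gives h = -18.943359, negative; keep [-5, -3.625]
t = -4.3125 gives h = 18.9954, positive; keep [-4.3125, -3.625]
t = -3.96875 gives h = -1.7354, negative; keep [-4.3125, -3.96875]

-4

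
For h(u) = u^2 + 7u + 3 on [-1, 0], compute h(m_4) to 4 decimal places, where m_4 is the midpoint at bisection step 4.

0.1289

h(-0.5) = -0.25 < 0, so the root lies in [-0.5, 0]
h(-0.25) = 1.3125 > 0, so the root lies in [-0.5, -0.25]
h(-0.375) = 0.515625 > 0, so the root lies in [-0.5, -0.375]
h(-0.4375) = 0.1289 > 0, so the root lies in [-0.5, -0.4375]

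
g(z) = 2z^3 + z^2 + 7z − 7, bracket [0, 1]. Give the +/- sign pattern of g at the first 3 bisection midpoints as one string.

--+

z = 0.5 gives g = -3, negative; keep [0.5, 1]
z = 0.75 gives g = -0.34375, negative; keep [0.75, 1]
z = 0.875 gives g = 1.230469, positive; keep [0.75, 0.875]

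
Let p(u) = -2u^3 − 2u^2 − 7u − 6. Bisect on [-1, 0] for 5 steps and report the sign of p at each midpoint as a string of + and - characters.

p(-0.5) = -2.75 < 0, so the root lies in [-1, -0.5]
p(-0.75) = -1.03125 < 0, so the root lies in [-1, -0.75]
p(-0.875) = -0.066406 < 0, so the root lies in [-1, -0.875]
p(-0.9375) = 0.4526 > 0, so the root lies in [-0.9375, -0.875]
p(-0.90625) = 0.1898 > 0, so the root lies in [-0.90625, -0.875]

---++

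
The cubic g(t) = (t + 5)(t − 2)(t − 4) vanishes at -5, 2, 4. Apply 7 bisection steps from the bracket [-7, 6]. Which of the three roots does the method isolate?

m = -0.5, g(m) = 50.625 (+); new bracket [-7, -0.5]
m = -3.75, g(m) = 55.703125 (+); new bracket [-7, -3.75]
m = -5.375, g(m) = -25.927734 (−); new bracket [-5.375, -3.75]
m = -4.5625, g(m) = 24.5837 (+); new bracket [-5.375, -4.5625]
m = -4.96875, g(m) = 1.9532 (+); new bracket [-5.375, -4.96875]
m = -5.171875, g(m) = -11.3059 (−); new bracket [-5.171875, -4.96875]
m = -5.0703125, g(m) = -4.5091 (−); new bracket [-5.0703125, -4.96875]

-5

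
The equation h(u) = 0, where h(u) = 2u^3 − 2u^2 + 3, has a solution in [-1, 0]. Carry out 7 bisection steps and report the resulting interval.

[-0.8984375, -0.890625]

midpoint -0.5: h = 2.25 > 0 → [-1, -0.5]
midpoint -0.75: h = 1.03125 > 0 → [-1, -0.75]
midpoint -0.875: h = 0.128906 > 0 → [-1, -0.875]
midpoint -0.9375: h = -0.4058 < 0 → [-0.9375, -0.875]
midpoint -0.90625: h = -0.1312 < 0 → [-0.90625, -0.875]
midpoint -0.890625: h = 0.0007 > 0 → [-0.90625, -0.890625]
midpoint -0.8984375: h = -0.0648 < 0 → [-0.8984375, -0.890625]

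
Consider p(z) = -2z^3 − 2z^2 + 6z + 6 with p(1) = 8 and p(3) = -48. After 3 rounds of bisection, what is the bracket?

z = 2 gives p = -6, negative; keep [1, 2]
z = 1.5 gives p = 3.75, positive; keep [1.5, 2]
z = 1.75 gives p = -0.34375, negative; keep [1.5, 1.75]

[1.5, 1.75]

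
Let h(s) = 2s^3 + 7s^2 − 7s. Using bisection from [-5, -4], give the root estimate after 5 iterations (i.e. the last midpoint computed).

midpoint -4.5: h = -9 < 0 → [-4.5, -4]
midpoint -4.25: h = 2.65625 > 0 → [-4.5, -4.25]
midpoint -4.375: h = -2.871094 < 0 → [-4.375, -4.25]
midpoint -4.3125: h = -0.0337 < 0 → [-4.3125, -4.25]
midpoint -4.28125: h = 1.3295 > 0 → [-4.3125, -4.28125]

-4.28125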